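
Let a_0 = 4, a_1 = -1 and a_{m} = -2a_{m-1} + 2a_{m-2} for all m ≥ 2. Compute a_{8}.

The ordinary generating function has denominator 1 + 2t - 2t^2.
Iterating the recurrence: a_0,…,a_{8} = 4, -1, 10, -22, 64, -172, 472, -1288, 3520.

3520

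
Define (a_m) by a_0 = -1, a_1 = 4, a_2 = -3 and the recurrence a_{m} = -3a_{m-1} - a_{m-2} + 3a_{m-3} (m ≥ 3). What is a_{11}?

-3202

The ordinary generating function has denominator 1 + 3y + y^2 - 3y^3.
Iterating the recurrence: a_0,…,a_{11} = -1, 4, -3, 2, 9, -38, 111, -268, 579, -1136, 2025, -3202.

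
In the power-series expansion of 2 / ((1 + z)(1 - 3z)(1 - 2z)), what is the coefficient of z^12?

2380562

The denominator gives the recurrence a_n = 4a_(n−1) − a_(n−2) − 6a_(n−3) for n ≥ 3; the numerator fixes a_0 = 2, a_1 = 8, a_2 = 30.
Iterating: 2, 8, 30, 100, 322, 1008, 3110, 9500, 28842, 87208, 262990, 791700, 2380562, so a_12 = 2380562.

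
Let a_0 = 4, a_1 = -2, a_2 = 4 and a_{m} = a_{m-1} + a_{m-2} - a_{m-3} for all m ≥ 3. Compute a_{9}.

-2

The ordinary generating function has denominator 1 - q - q^2 + q^3.
Iterating the recurrence: a_0,…,a_{9} = 4, -2, 4, -2, 4, -2, 4, -2, 4, -2.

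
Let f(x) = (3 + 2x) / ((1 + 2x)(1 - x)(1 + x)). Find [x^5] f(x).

-84

The denominator gives the recurrence a_n = −2a_(n−1) + a_(n−2) + 2a_(n−3) for n ≥ 3; the numerator fixes a_0 = 3, a_1 = -4, a_2 = 11.
Iterating: 3, -4, 11, -20, 43, -84, so a_5 = -84.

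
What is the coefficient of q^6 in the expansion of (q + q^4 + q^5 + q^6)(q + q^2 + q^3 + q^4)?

(q + q^4 + q^5 + q^6) has coefficients 0,1,0,0,1,1,1 for degrees 0…6.
(q + q^2 + q^3 + q^4) has coefficients 0,1,1,1,1,0,0 for degrees 0…6.
[q^6] = 1·0 + 1·1 + 1·1 + 1·0 = 2.

2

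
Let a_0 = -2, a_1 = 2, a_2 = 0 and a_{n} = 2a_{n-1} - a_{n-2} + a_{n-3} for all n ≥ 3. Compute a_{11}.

-246

The ordinary generating function has denominator 1 - 2t + t^2 - t^3.
Iterating the recurrence: a_0,…,a_{11} = -2, 2, 0, -4, -6, -8, -14, -26, -46, -80, -140, -246.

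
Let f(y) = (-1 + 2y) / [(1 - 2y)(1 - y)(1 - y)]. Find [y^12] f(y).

The denominator gives the recurrence a_n = 4a_(n−1) − 5a_(n−2) + 2a_(n−3) for n ≥ 3; the numerator fixes a_0 = -1, a_1 = -2, a_2 = -3.
Iterating: -1, -2, -3, -4, -5, -6, -7, -8, -9, -10, -11, -12, -13, so a_12 = -13.

-13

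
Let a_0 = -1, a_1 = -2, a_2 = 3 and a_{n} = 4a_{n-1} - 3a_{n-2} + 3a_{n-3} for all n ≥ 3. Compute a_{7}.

1647

The ordinary generating function has denominator 1 - 4y + 3y^2 - 3y^3.
Iterating the recurrence: a_0,…,a_{7} = -1, -2, 3, 15, 45, 144, 486, 1647.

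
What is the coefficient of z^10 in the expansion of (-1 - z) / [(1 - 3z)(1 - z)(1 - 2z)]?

-348151

Partial fractions give a closed form: a_n = (-6)·3^n + (-1)·1^n + (6)·2^n.
At n = 10: a_10 = -348151.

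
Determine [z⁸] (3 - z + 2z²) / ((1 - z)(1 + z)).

5

The denominator gives the recurrence a_n = a_(n−2) for n ≥ 3; the numerator fixes a_0 = 3, a_1 = -1, a_2 = 5.
Iterating: 3, -1, 5, -1, 5, -1, 5, -1, 5, so a_8 = 5.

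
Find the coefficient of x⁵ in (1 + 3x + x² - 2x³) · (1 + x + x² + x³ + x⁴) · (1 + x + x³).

(1 + 3x + x² - 2x³) has coefficients 1,3,1,-2 for degrees 0…3.
(1 + x + x² + x³ + x⁴) has coefficients 1,1,1,1,1,0 for degrees 0…5.
Finally multiplying by (1 + x + x³), the product of all factors after the first has coefficients 1,2,2,3,3,2 for degrees 0…5.
[x⁵] = 1·2 + 3·3 + 1·3 − 2·2 = 10.

10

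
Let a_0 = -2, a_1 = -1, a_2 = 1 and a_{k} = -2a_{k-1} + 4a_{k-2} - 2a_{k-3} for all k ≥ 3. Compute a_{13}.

The ordinary generating function has denominator 1 + 2x - 4x^2 + 2x^3.
Iterating the recurrence: a_0,…,a_{13} = -2, -1, 1, -2, 10, -30, 104, -348, 1172, -3944, 13272, -44664, 150304, -505808.

-505808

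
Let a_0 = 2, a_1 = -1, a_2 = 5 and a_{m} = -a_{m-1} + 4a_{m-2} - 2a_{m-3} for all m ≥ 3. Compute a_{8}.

1967

The ordinary generating function has denominator 1 + q - 4q^2 + 2q^3.
Iterating the recurrence: a_0,…,a_{8} = 2, -1, 5, -13, 35, -97, 263, -721, 1967.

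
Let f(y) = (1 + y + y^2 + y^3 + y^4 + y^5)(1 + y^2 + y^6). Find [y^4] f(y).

(1 + y + y^2 + y^3 + y^4 + y^5) has coefficients 1,1,1,1,1 for degrees 0…4.
(1 + y^2 + y^6) has coefficients 1,0,1,0,0 for degrees 0…4.
[y^4] = 1·0 + 1·0 + 1·1 + 1·0 + 1·1 = 2.

2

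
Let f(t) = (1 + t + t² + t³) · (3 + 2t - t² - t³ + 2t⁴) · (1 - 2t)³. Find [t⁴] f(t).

(1 + t + t² + t³) has coefficients 1,1,1,1 for degrees 0…3.
(3 + 2t - t² - t³ + 2t⁴) has coefficients 3,2,-1,-1,2 for degrees 0…4.
Finally multiplying by (1 - 2t)³, the product of all factors after the first has coefficients 3,-16,23,5,-20 for degrees 0…4.
[t⁴] = 1·(-20) + 1·5 + 1·23 + 1·(-16) = -8.

-8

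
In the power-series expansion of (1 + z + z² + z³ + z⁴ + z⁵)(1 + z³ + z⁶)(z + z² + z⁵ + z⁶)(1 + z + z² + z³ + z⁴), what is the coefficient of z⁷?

22

(1 + z + z² + z³ + z⁴ + z⁵) has coefficients 1,1,1,1,1,1 for degrees 0…5.
(1 + z³ + z⁶) has coefficients 1,0,0,1,0,0,1,0 for degrees 0…7.
Multiplying by (z + z² + z⁵ + z⁶) gives running coefficients 0,1,1,0,1,2,1,1 for degrees 0…7.
Finally multiplying by (1 + z + z² + z³ + z⁴), the product of all factors after the first has coefficients 0,1,2,2,3,5,5,5 for degrees 0…7.
[z⁷] = 1·5 + 1·5 + 1·5 + 1·3 + 1·2 + 1·2 = 22.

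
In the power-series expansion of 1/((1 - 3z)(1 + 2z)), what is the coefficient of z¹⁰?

35839

Partial fractions give a closed form: a_n = (3/5)·3^n + (2/5)·(-2)^n.
At n = 10: a_10 = 35839.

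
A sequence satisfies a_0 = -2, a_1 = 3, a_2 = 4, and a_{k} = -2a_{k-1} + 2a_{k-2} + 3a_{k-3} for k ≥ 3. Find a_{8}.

964

The ordinary generating function has denominator 1 + 2q - 2q^2 - 3q^3.
Iterating the recurrence: a_0,…,a_{8} = -2, 3, 4, -8, 33, -70, 182, -405, 964.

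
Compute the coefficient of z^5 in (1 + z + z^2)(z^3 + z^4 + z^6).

(1 + z + z^2) has coefficients 1,1,1 for degrees 0…2.
(z^3 + z^4 + z^6) has coefficients 0,0,0,1,1,0 for degrees 0…5.
[z^5] = 1·0 + 1·1 + 1·1 = 2.

2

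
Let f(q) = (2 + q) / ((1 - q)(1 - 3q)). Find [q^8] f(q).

22962

Partial fractions give a closed form: a_n = (-3/2)·1^n + (7/2)·3^n.
At n = 8: a_8 = 22962.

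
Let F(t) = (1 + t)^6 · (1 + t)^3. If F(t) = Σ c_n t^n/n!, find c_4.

3024

The EGF product rule gives c_4 = Σ_{k_1+k_2=4} C(4; k_1,k_2) · ∏ g_i(k_i), where (1+t)^6 gives the falling factorial (6)_k; (1+t)^3 gives the falling factorial (3)_k.
g_1(k) for k = 0…4: 1, 6, 30, 120, 360.
g_2(k) for k = 0…4: 1, 3, 6, 6, 0.
c_4 = Σ_k C(4,k)·g_1(k)·g_2(4−k) = 4·6·6 + 6·30·6 + 4·120·3 + 1·360·1 = 144 + 1080 + 1440 + 360 = 3024.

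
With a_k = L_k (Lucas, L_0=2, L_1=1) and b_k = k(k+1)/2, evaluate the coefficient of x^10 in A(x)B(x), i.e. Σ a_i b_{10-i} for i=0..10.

1258

Write out a_i and b_{10-i} for i = 0,…,10 and sum the products.
Σ = 2·55 + 1·45 + 3·36 + 4·28 + 7·21 + 11·15 + 18·10 + 29·6 + 47·3 + 76·1 + 123·0 = 1258.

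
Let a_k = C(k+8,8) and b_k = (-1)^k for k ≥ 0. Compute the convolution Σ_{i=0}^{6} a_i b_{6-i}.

The convolution is the x^6 coefficient of A(x)B(x).
Σ = 1·1 + 9·(-1) + 45·1 + 165·(-1) + 495·1 + 1287·(-1) + 3003·1 = 2083.

2083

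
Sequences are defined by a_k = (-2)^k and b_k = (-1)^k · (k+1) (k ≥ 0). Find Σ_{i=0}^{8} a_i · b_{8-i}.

The convolution is the t^8 coefficient of A(t)B(t).
Σ = 1·9 − 2·(-8) + 4·7 − 8·(-6) + 16·5 − 32·(-4) + 64·3 − 128·(-2) + 256·1 = 1013.

1013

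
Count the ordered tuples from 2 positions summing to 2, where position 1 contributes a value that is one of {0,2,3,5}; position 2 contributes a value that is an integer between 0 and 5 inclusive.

2

The generating function for the choices is (1 + t² + t³ + t⁵)·(1 + t + t² + t³ + t⁴ + t⁵); the count is [t²].
(1 + t² + t³ + t⁵) has coefficients 1,0,1 for degrees 0…2.
(1 + t + t² + t³ + t⁴ + t⁵) has coefficients 1,1,1 for degrees 0…2.
[t²] = 1·1 + 1·1 = 2.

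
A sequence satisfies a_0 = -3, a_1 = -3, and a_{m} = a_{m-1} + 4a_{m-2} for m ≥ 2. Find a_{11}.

-57915

The ordinary generating function has denominator 1 - x - 4x^2.
Iterating the recurrence: a_0,…,a_{11} = -3, -3, -15, -27, -87, -195, -543, -1323, -3495, -8787, -22767, -57915.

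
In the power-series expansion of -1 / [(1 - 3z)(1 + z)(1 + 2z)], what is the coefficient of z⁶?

-379

The denominator gives the recurrence a_n = 7a_(n−2) + 6a_(n−3) for n ≥ 3; the numerator fixes a_0 = -1, a_1 = 0, a_2 = -7.
Iterating: -1, 0, -7, -6, -49, -84, -379, so a_6 = -379.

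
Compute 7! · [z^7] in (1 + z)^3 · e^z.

358

The EGF product rule gives c_7 = Σ_{k_1+k_2=7} C(7; k_1,k_2) · ∏ g_i(k_i), where (1+z)^3 gives the falling factorial (3)_k; e^z gives (1)^k.
g_1(k) for k = 0…7: 1, 3, 6, 6, 0, 0, 0, 0.
g_2(k) for k = 0…7: 1, 1, 1, 1, 1, 1, 1, 1.
c_7 = Σ_k C(7,k)·g_1(k)·g_2(7−k) = 1·1·1 + 7·3·1 + 21·6·1 + 35·6·1 = 1 + 21 + 126 + 210 = 358.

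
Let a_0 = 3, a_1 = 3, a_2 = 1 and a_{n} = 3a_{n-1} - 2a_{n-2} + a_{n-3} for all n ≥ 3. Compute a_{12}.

1546

The ordinary generating function has denominator 1 - 3t + 2t^2 - t^3.
Iterating the recurrence: a_0,…,a_{12} = 3, 3, 1, 0, 1, 4, 10, 23, 53, 123, 286, 665, 1546.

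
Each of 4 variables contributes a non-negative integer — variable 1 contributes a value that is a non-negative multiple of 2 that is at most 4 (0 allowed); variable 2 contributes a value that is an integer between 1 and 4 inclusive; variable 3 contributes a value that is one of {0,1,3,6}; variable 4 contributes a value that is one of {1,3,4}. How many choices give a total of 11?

14

The generating function for the choices is (1 + t² + t⁴)·(t + t² + t³ + t⁴)·(1 + t + t³ + t⁶)·(t + t³ + t⁴); the count is [t¹¹].
(1 + t² + t⁴) has coefficients 1,0,1,0,1 for degrees 0…4.
(t + t² + t³ + t⁴) has coefficients 0,1,1,1,1,0,0,0,0,0,0,0 for degrees 0…11.
Multiplying by (1 + t + t³ + t⁶) gives running coefficients 0,1,2,2,3,2,1,2,1,1,1,0 for degrees 0…11.
Finally multiplying by (t + t³ + t⁴), the product of all factors after the first has coefficients 0,0,1,2,3,6,6,6,7,4,4,4 for degrees 0…11.
[t¹¹] = 1·4 + 1·4 + 1·6 = 14.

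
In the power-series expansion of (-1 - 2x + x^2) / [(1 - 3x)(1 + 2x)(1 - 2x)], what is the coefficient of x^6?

The denominator gives the recurrence a_n = 3a_(n−1) + 4a_(n−2) − 12a_(n−3) for n ≥ 3; the numerator fixes a_0 = -1, a_1 = -5, a_2 = -18.
Iterating: -1, -5, -18, -62, -198, -626, -1926, so a_6 = -1926.

-1926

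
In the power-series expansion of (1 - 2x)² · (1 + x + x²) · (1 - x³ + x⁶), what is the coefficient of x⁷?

-7

(1 - 2x)² has coefficients 1,-4,4 for degrees 0…2.
(1 + x + x²) has coefficients 1,1,1,0,0,0,0,0 for degrees 0…7.
Finally multiplying by (1 - x³ + x⁶), the product of all factors after the first has coefficients 1,1,1,-1,-1,-1,1,1 for degrees 0…7.
[x⁷] = 1·1 − 4·1 + 4·(-1) = -7.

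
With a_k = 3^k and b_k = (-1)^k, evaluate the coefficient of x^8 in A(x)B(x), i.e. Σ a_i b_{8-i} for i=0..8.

This is [x^8] in the product of the two ordinary generating functions.
Σ = 1·1 + 3·(-1) + 9·1 + 27·(-1) + 81·1 + 243·(-1) + 729·1 + 2187·(-1) + 6561·1 = 4921.

4921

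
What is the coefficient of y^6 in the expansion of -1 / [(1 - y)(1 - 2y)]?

-127

Partial fractions give a closed form: a_n = (1)·1^n + (-2)·2^n.
At n = 6: a_6 = -127.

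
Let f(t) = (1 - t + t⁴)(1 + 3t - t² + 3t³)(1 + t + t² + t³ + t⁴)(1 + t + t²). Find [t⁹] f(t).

(1 - t + t⁴) has coefficients 1,-1,0,0,1 for degrees 0…4.
(1 + 3t - t² + 3t³) has coefficients 1,3,-1,3,0,0,0,0,0,0 for degrees 0…9.
Multiplying by (1 + t + t² + t³ + t⁴) gives running coefficients 1,4,3,6,6,5,2,3,0,0 for degrees 0…9.
Finally multiplying by (1 + t + t²), the product of all factors after the first has coefficients 1,5,8,13,15,17,13,10,5,3 for degrees 0…9.
[t⁹] = 1·3 − 1·5 + 1·17 = 15.

15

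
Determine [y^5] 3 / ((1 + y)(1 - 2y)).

Partial fractions give a closed form: a_n = (1)·(-1)^n + (2)·2^n.
At n = 5: a_5 = 63.

63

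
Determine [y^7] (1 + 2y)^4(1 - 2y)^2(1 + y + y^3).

48

(1 + 2y)^4 has coefficients 1,8,24,32,16 for degrees 0…4.
(1 - 2y)^2 has coefficients 1,-4,4,0,0,0,0,0 for degrees 0…7.
Finally multiplying by (1 + y + y^3), the product of all factors after the first has coefficients 1,-3,0,5,-4,4,0,0 for degrees 0…7.
[y^7] = 1·0 + 8·0 + 24·4 + 32·(-4) + 16·5 = 48.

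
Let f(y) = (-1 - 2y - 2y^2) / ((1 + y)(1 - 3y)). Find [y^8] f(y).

-9295

The denominator gives the recurrence a_n = 2a_(n−1) + 3a_(n−2) for n ≥ 3; the numerator fixes a_0 = -1, a_1 = -4, a_2 = -13.
Iterating: -1, -4, -13, -38, -115, -344, -1033, -3098, -9295, so a_8 = -9295.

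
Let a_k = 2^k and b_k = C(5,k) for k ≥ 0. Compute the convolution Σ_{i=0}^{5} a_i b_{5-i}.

243

Write out a_i and b_{5-i} for i = 0,…,5 and sum the products.
Σ = 1·1 + 2·5 + 4·10 + 8·10 + 16·5 + 32·1 = 243.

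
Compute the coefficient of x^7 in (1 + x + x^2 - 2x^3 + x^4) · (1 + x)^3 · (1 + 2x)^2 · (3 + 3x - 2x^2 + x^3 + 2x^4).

75

(1 + x + x^2 - 2x^3 + x^4) has coefficients 1,1,1,-2,1 for degrees 0…4.
(1 + x)^3 has coefficients 1,3,3,1,0,0,0,0 for degrees 0…7.
Multiplying by (1 + 2x)^2 gives running coefficients 1,7,19,25,16,4,0,0 for degrees 0…7.
Finally multiplying by (3 + 3x - 2x^2 + x^3 + 2x^4), the product of all factors after the first has coefficients 3,24,76,119,94,43,43,58 for degrees 0…7.
[x^7] = 1·58 + 1·43 + 1·43 − 2·94 + 1·119 = 75.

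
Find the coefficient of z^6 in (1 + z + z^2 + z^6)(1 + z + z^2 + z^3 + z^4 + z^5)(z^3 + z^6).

(1 + z + z^2 + z^6) has coefficients 1,1,1,0,0,0,1 for degrees 0…6.
(1 + z + z^2 + z^3 + z^4 + z^5) has coefficients 1,1,1,1,1,1,0 for degrees 0…6.
Finally multiplying by (z^3 + z^6), the product of all factors after the first has coefficients 0,0,0,1,1,1,2 for degrees 0…6.
[z^6] = 1·2 + 1·1 + 1·1 + 1·0 = 4.

4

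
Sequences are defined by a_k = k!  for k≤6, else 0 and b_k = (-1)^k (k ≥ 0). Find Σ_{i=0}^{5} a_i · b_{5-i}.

100

This is [x^5] in the product of the two ordinary generating functions.
Σ = 1·(-1) + 1·1 + 2·(-1) + 6·1 + 24·(-1) + 120·1 = 100.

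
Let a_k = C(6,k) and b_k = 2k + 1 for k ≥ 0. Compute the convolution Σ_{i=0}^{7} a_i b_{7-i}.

The convolution is the t^7 coefficient of A(t)B(t).
Σ = 1·15 + 6·13 + 15·11 + 20·9 + 15·7 + 6·5 + 1·3 + 0·1 = 576.

576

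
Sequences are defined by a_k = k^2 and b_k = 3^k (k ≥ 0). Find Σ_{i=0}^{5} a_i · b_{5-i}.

This is [x^5] in the product of the two ordinary generating functions.
Σ = 0·243 + 1·81 + 4·27 + 9·9 + 16·3 + 25·1 = 343.

343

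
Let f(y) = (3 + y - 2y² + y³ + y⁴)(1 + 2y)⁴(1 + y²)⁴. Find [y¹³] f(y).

176

(3 + y - 2y² + y³ + y⁴) has coefficients 3,1,-2,1,1 for degrees 0…4.
(1 + 2y)⁴ has coefficients 1,8,24,32,16,0,0,0,0,0,0,0,0,0 for degrees 0…13.
Finally multiplying by (1 + y²)⁴, the product of all factors after the first has coefficients 1,8,28,64,118,176,212,224,193,136,88,32,16,0 for degrees 0…13.
[y¹³] = 3·0 + 1·16 − 2·32 + 1·88 + 1·136 = 176.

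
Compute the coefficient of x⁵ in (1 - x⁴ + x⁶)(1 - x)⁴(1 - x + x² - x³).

-6

(1 - x⁴ + x⁶) has coefficients 1,0,0,0,-1,0 for degrees 0…5.
(1 - x)⁴ has coefficients 1,-4,6,-4,1,0 for degrees 0…5.
Finally multiplying by (1 - x + x² - x³), the product of all factors after the first has coefficients 1,-5,11,-15,15,-11 for degrees 0…5.
[x⁵] = 1·(-11) − 1·(-5) = -6.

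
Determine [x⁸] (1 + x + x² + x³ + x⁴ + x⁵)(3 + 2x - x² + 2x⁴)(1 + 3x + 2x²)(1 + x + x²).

66

(1 + x + x² + x³ + x⁴ + x⁵) has coefficients 1,1,1,1,1,1 for degrees 0…5.
(3 + 2x - x² + 2x⁴) has coefficients 3,2,-1,0,2,0,0,0,0 for degrees 0…8.
Multiplying by (1 + 3x + 2x²) gives running coefficients 3,11,11,1,0,6,4,0,0 for degrees 0…8.
Finally multiplying by (1 + x + x²), the product of all factors after the first has coefficients 3,14,25,23,12,7,10,10,4 for degrees 0…8.
[x⁸] = 1·4 + 1·10 + 1·10 + 1·7 + 1·12 + 1·23 = 66.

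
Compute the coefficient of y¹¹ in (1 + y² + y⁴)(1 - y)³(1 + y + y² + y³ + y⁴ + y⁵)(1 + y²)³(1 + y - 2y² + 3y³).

(1 + y² + y⁴) has coefficients 1,0,1,0,1 for degrees 0…4.
(1 - y)³ has coefficients 1,-3,3,-1,0,0,0,0,0,0,0,0 for degrees 0…11.
Multiplying by (1 + y + y² + y³ + y⁴ + y⁵) gives running coefficients 1,-2,1,0,0,0,-1,2,-1,0,0,0 for degrees 0…11.
Multiplying by (1 + y²)³ gives running coefficients 1,-2,4,-6,6,-6,3,0,-3,6,-6,6 for degrees 0…11.
Finally multiplying by (1 + y - 2y² + 3y³), the product of all factors after the first has coefficients 1,-1,0,5,-14,24,-33,33,-27,12,6,-21 for degrees 0…11.
[y¹¹] = 1·(-21) + 1·12 + 1·33 = 24.

24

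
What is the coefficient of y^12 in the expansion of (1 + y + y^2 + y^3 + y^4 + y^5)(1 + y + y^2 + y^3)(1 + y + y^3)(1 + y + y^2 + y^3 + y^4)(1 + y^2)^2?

(1 + y + y^2 + y^3 + y^4 + y^5) has coefficients 1,1,1,1,1,1 for degrees 0…5.
(1 + y + y^2 + y^3) has coefficients 1,1,1,1,0,0,0,0,0,0,0,0,0 for degrees 0…12.
Multiplying by (1 + y + y^3) gives running coefficients 1,2,2,3,2,1,1,0,0,0,0,0,0 for degrees 0…12.
Multiplying by (1 + y + y^2 + y^3 + y^4) gives running coefficients 1,3,5,8,10,10,9,7,4,2,1,0,0 for degrees 0…12.
Finally multiplying by (1 + y^2)^2, the product of all factors after the first has coefficients 1,3,7,14,21,29,34,35,32,26,18,11,6 for degrees 0…12.
[y^12] = 1·6 + 1·11 + 1·18 + 1·26 + 1·32 + 1·35 = 128.

128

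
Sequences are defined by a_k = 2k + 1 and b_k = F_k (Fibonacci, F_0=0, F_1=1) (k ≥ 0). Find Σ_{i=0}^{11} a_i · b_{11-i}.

960

Write out a_i and b_{11-i} for i = 0,…,11 and sum the products.
Σ = 1·89 + 3·55 + 5·34 + 7·21 + 9·13 + 11·8 + 13·5 + 15·3 + 17·2 + 19·1 + 21·1 + 23·0 = 960.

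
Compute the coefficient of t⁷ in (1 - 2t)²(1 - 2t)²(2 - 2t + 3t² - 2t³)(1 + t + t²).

-96

(1 - 2t)² has coefficients 1,-4,4 for degrees 0…2.
(1 - 2t)² has coefficients 1,-4,4,0,0,0,0,0 for degrees 0…7.
Multiplying by (2 - 2t + 3t² - 2t³) gives running coefficients 2,-10,19,-22,20,-8,0,0 for degrees 0…7.
Finally multiplying by (1 + t + t²), the product of all factors after the first has coefficients 2,-8,11,-13,17,-10,12,-8 for degrees 0…7.
[t⁷] = 1·(-8) − 4·12 + 4·(-10) = -96.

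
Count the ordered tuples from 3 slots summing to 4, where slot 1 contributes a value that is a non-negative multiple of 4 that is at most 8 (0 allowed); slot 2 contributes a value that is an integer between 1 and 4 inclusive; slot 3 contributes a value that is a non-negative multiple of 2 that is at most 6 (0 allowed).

2

The generating function for the choices is (1 + t⁴ + t⁸)·(t + t² + t³ + t⁴)·(1 + t² + t⁴ + t⁶); the count is [t⁴].
(1 + t⁴ + t⁸) has coefficients 1,0,0,0,1 for degrees 0…4.
(t + t² + t³ + t⁴) has coefficients 0,1,1,1,1 for degrees 0…4.
Finally multiplying by (1 + t² + t⁴ + t⁶), the product of all factors after the first has coefficients 0,1,1,2,2 for degrees 0…4.
[t⁴] = 1·2 + 1·0 = 2.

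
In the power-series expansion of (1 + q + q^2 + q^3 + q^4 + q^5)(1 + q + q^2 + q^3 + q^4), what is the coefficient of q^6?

4

(1 + q + q^2 + q^3 + q^4 + q^5) has coefficients 1,1,1,1,1,1 for degrees 0…5.
(1 + q + q^2 + q^3 + q^4) has coefficients 1,1,1,1,1,0,0 for degrees 0…6.
[q^6] = 1·0 + 1·0 + 1·1 + 1·1 + 1·1 + 1·1 = 4.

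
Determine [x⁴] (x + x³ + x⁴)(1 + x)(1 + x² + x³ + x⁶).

4

(x + x³ + x⁴) has coefficients 0,1,0,1,1 for degrees 0…4.
(1 + x) has coefficients 1,1,0,0,0 for degrees 0…4.
Finally multiplying by (1 + x² + x³ + x⁶), the product of all factors after the first has coefficients 1,1,1,2,1 for degrees 0…4.
[x⁴] = 1·2 + 1·1 + 1·1 = 4.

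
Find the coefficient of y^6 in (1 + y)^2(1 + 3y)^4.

81

(1 + y)^2 has coefficients 1,2,1 for degrees 0…2.
(1 + 3y)^4 has coefficients 1,12,54,108,81,0,0 for degrees 0…6.
[y^6] = 1·0 + 2·0 + 1·81 = 81.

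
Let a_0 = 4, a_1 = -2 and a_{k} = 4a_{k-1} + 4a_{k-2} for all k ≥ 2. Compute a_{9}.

The ordinary generating function has denominator 1 - 4q - 4q^2.
Iterating the recurrence: a_0,…,a_{9} = 4, -2, 8, 24, 128, 608, 2944, 14208, 68608, 331264.

331264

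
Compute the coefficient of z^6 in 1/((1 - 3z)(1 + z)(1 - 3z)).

3964

The denominator gives the recurrence a_n = 5a_(n−1) − 3a_(n−2) − 9a_(n−3) for n ≥ 3; the numerator fixes a_0 = 1, a_1 = 5, a_2 = 22.
Iterating: 1, 5, 22, 86, 319, 1139, 3964, so a_6 = 3964.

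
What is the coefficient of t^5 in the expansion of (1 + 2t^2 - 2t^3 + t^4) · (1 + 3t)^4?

120

(1 + 2t^2 - 2t^3 + t^4) has coefficients 1,0,2,-2,1 for degrees 0…4.
(1 + 3t)^4 has coefficients 1,12,54,108,81,0 for degrees 0…5.
[t^5] = 1·0 + 2·108 − 2·54 + 1·12 = 120.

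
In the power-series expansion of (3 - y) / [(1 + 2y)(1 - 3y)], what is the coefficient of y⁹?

30776

The denominator gives the recurrence a_n = a_(n−1) + 6a_(n−2) for n ≥ 2; the numerator fixes a_0 = 3, a_1 = 2.
Iterating: 3, 2, 20, 32, 152, 344, 1256, 3320, 10856, 30776, so a_9 = 30776.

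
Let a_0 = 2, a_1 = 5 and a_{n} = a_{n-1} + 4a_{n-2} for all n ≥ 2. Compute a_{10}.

The ordinary generating function has denominator 1 - z - 4z^2.
Iterating the recurrence: a_0,…,a_{10} = 2, 5, 13, 33, 85, 217, 557, 1425, 3653, 9353, 23965.

23965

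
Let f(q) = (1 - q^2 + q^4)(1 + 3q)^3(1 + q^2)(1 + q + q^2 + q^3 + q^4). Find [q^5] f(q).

(1 - q^2 + q^4) has coefficients 1,0,-1,0,1 for degrees 0…4.
(1 + 3q)^3 has coefficients 1,9,27,27,0,0 for degrees 0…5.
Multiplying by (1 + q^2) gives running coefficients 1,9,28,36,27,27 for degrees 0…5.
Finally multiplying by (1 + q + q^2 + q^3 + q^4), the product of all factors after the first has coefficients 1,10,38,74,101,127 for degrees 0…5.
[q^5] = 1·127 − 1·74 + 1·10 = 63.

63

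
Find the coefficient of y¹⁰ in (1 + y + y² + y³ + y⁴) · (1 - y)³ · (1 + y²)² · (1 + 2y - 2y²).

-12

(1 + y + y² + y³ + y⁴) has coefficients 1,1,1,1,1 for degrees 0…4.
(1 - y)³ has coefficients 1,-3,3,-1,0,0,0,0,0,0,0 for degrees 0…10.
Multiplying by (1 + y²)² gives running coefficients 1,-3,5,-7,7,-5,3,-1,0,0,0 for degrees 0…10.
Finally multiplying by (1 + 2y - 2y²), the product of all factors after the first has coefficients 1,-1,-3,9,-17,23,-21,15,-8,2,0 for degrees 0…10.
[y¹⁰] = 1·0 + 1·2 + 1·(-8) + 1·15 + 1·(-21) = -12.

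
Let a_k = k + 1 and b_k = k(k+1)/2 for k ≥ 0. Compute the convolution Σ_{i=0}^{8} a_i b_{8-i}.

Write out a_i and b_{8-i} for i = 0,…,8 and sum the products.
Σ = 1·36 + 2·28 + 3·21 + 4·15 + 5·10 + 6·6 + 7·3 + 8·1 + 9·0 = 330.

330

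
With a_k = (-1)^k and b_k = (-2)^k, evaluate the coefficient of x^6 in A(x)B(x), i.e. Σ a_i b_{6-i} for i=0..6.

Write out a_i and b_{6-i} for i = 0,…,6 and sum the products.
Σ = 1·64 − 1·(-32) + 1·16 − 1·(-8) + 1·4 − 1·(-2) + 1·1 = 127.

127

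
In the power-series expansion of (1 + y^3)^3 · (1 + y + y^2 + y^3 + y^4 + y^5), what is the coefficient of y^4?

(1 + y^3)^3 has coefficients 1,0,0,3,0 for degrees 0…4.
(1 + y + y^2 + y^3 + y^4 + y^5) has coefficients 1,1,1,1,1 for degrees 0…4.
[y^4] = 1·1 + 3·1 = 4.

4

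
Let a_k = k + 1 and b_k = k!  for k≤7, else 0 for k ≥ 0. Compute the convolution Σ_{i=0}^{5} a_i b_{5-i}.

205

Write out a_i and b_{5-i} for i = 0,…,5 and sum the products.
Σ = 1·120 + 2·24 + 3·6 + 4·2 + 5·1 + 6·1 = 205.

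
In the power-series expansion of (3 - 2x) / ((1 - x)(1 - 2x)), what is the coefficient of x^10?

4095

Partial fractions give a closed form: a_n = (-1)·1^n + (4)·2^n.
At n = 10: a_10 = 4095.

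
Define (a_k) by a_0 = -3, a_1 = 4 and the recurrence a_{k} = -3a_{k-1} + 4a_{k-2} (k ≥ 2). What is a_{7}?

The ordinary generating function has denominator 1 + 3y - 4y^2.
Iterating the recurrence: a_0,…,a_{7} = -3, 4, -24, 88, -360, 1432, -5736, 22936.

22936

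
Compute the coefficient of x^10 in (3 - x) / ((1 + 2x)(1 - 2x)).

The denominator gives the recurrence a_n = 4a_(n−2) for n ≥ 3; the numerator fixes a_0 = 3, a_1 = -1, a_2 = 12.
Iterating: 3, -1, 12, -4, 48, -16, 192, -64, 768, -256, 3072, so a_10 = 3072.

3072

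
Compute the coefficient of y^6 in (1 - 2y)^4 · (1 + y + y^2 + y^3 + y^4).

8

(1 - 2y)^4 has coefficients 1,-8,24,-32,16 for degrees 0…4.
(1 + y + y^2 + y^3 + y^4) has coefficients 1,1,1,1,1,0,0 for degrees 0…6.
[y^6] = 1·0 − 8·0 + 24·1 − 32·1 + 16·1 = 8.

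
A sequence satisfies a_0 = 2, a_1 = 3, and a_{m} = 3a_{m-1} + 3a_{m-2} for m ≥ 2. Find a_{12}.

The ordinary generating function has denominator 1 - 3q - 3q^2.
Iterating the recurrence: a_0,…,a_{12} = 2, 3, 15, 54, 207, 783, 2970, 11259, 42687, 161838, 613575, 2326239, 8819442.

8819442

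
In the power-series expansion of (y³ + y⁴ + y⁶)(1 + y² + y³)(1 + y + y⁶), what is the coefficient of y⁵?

2

(y³ + y⁴ + y⁶) has coefficients 0,0,0,1,1,0 for degrees 0…5.
(1 + y² + y³) has coefficients 1,0,1,1,0,0 for degrees 0…5.
Finally multiplying by (1 + y + y⁶), the product of all factors after the first has coefficients 1,1,1,2,1,0 for degrees 0…5.
[y⁵] = 1·1 + 1·1 = 2.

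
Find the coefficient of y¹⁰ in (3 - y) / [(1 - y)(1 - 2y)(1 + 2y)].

3754

Partial fractions give a closed form: a_n = (-2/3)·1^n + (5/2)·2^n + (7/6)·(-2)^n.
At n = 10: a_10 = 3754.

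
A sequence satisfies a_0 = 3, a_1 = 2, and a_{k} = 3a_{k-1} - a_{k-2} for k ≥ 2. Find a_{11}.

The ordinary generating function has denominator 1 - 3z + z^2.
Iterating the recurrence: a_0,…,a_{11} = 3, 2, 3, 7, 18, 47, 123, 322, 843, 2207, 5778, 15127.

15127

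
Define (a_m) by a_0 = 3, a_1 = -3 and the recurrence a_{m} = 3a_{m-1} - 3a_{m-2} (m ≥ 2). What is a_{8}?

The ordinary generating function has denominator 1 - 3q + 3q^2.
Iterating the recurrence: a_0,…,a_{8} = 3, -3, -18, -45, -81, -108, -81, 81, 486.

486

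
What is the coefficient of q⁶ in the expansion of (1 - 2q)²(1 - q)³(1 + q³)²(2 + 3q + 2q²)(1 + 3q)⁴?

(1 - 2q)² has coefficients 1,-4,4 for degrees 0…2.
(1 - q)³ has coefficients 1,-3,3,-1,0,0,0 for degrees 0…6.
Multiplying by (1 + q³)² gives running coefficients 1,-3,3,1,-6,6,-1 for degrees 0…6.
Multiplying by (2 + 3q + 2q²) gives running coefficients 2,-3,-1,5,-3,-4,4 for degrees 0…6.
Finally multiplying by (1 + 3q)⁴, the product of all factors after the first has coefficients 2,21,71,47,-159,-121,253 for degrees 0…6.
[q⁶] = 1·253 − 4·(-121) + 4·(-159) = 101.

101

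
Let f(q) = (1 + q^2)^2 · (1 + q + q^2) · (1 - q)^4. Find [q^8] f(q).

(1 + q^2)^2 has coefficients 1,0,2,0,1 for degrees 0…4.
(1 + q + q^2) has coefficients 1,1,1,0,0,0,0,0,0 for degrees 0…8.
Finally multiplying by (1 - q)^4, the product of all factors after the first has coefficients 1,-3,3,-2,3,-3,1,0,0 for degrees 0…8.
[q^8] = 1·0 + 2·1 + 1·3 = 5.

5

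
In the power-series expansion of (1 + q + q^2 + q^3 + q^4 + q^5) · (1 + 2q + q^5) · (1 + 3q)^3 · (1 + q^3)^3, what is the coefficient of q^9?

(1 + q + q^2 + q^3 + q^4 + q^5) has coefficients 1,1,1,1,1,1 for degrees 0…5.
(1 + 2q + q^5) has coefficients 1,2,0,0,0,1,0,0,0,0 for degrees 0…9.
Multiplying by (1 + 3q)^3 gives running coefficients 1,11,45,81,54,1,9,27,27,0 for degrees 0…9.
Finally multiplying by (1 + q^3)^3, the product of all factors after the first has coefficients 1,11,45,84,87,136,255,222,165,271 for degrees 0…9.
[q^9] = 1·271 + 1·165 + 1·222 + 1·255 + 1·136 + 1·87 = 1136.

1136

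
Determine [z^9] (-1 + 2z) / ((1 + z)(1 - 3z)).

-4920

The denominator gives the recurrence a_n = 2a_(n−1) + 3a_(n−2) for n ≥ 2; the numerator fixes a_0 = -1, a_1 = 0.
Iterating: -1, 0, -3, -6, -21, -60, -183, -546, -1641, -4920, so a_9 = -4920.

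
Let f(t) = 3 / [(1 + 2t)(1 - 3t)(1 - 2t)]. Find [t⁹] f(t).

104445

Partial fractions give a closed form: a_n = (3/5)·(-2)^n + (27/5)·3^n + (-3)·2^n.
At n = 9: a_9 = 104445.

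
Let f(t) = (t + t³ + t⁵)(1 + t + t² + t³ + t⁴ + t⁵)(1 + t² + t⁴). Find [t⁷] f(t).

(t + t³ + t⁵) has coefficients 0,1,0,1,0,1 for degrees 0…5.
(1 + t + t² + t³ + t⁴ + t⁵) has coefficients 1,1,1,1,1,1,0,0 for degrees 0…7.
Finally multiplying by (1 + t² + t⁴), the product of all factors after the first has coefficients 1,1,2,2,3,3,2,2 for degrees 0…7.
[t⁷] = 1·2 + 1·3 + 1·2 = 7.

7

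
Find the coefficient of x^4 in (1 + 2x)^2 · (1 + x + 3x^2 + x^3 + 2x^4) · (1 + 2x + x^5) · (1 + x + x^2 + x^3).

119

(1 + 2x)^2 has coefficients 1,4,4 for degrees 0…2.
(1 + x + 3x^2 + x^3 + 2x^4) has coefficients 1,1,3,1,2 for degrees 0…4.
Multiplying by (1 + 2x + x^5) gives running coefficients 1,3,5,7,4 for degrees 0…4.
Finally multiplying by (1 + x + x^2 + x^3), the product of all factors after the first has coefficients 1,4,9,16,19 for degrees 0…4.
[x^4] = 1·19 + 4·16 + 4·9 = 119.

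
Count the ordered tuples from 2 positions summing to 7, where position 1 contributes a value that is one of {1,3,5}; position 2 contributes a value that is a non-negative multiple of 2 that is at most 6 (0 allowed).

The generating function for the choices is (z + z^3 + z^5)·(1 + z^2 + z^4 + z^6); the count is [z^7].
(z + z^3 + z^5) has coefficients 0,1,0,1,0,1 for degrees 0…5.
(1 + z^2 + z^4 + z^6) has coefficients 1,0,1,0,1,0,1,0 for degrees 0…7.
[z^7] = 1·1 + 1·1 + 1·1 = 3.

3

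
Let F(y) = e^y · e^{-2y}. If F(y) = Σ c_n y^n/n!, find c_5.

The EGF product rule gives c_5 = Σ_{k_1+k_2=5} C(5; k_1,k_2) · ∏ g_i(k_i), where e^y gives (1)^k; e^{-2y} gives (-2)^k.
g_1(k) for k = 0…5: 1, 1, 1, 1, 1, 1.
g_2(k) for k = 0…5: 1, -2, 4, -8, 16, -32.
c_5 = Σ_k C(5,k)·g_1(k)·g_2(5−k) = 1·1·(-32) + 5·1·16 + 10·1·(-8) + 10·1·4 + 5·1·(-2) + 1·1·1 = −32 + 80 − 80 + 40 − 10 + 1 = -1.

-1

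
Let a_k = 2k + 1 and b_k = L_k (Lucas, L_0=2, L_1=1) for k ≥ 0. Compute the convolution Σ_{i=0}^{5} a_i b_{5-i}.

The convolution is the x^5 coefficient of A(x)B(x).
Σ = 1·11 + 3·7 + 5·4 + 7·3 + 9·1 + 11·2 = 104.

104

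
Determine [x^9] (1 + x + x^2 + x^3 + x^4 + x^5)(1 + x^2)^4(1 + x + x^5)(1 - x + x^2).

(1 + x + x^2 + x^3 + x^4 + x^5) has coefficients 1,1,1,1,1,1 for degrees 0…5.
(1 + x^2)^4 has coefficients 1,0,4,0,6,0,4,0,1,0 for degrees 0…9.
Multiplying by (1 + x + x^5) gives running coefficients 1,1,4,4,6,7,4,8,1,7 for degrees 0…9.
Finally multiplying by (1 - x + x^2), the product of all factors after the first has coefficients 1,0,4,1,6,5,3,11,-3,14 for degrees 0…9.
[x^9] = 1·14 + 1·(-3) + 1·11 + 1·3 + 1·5 + 1·6 = 36.

36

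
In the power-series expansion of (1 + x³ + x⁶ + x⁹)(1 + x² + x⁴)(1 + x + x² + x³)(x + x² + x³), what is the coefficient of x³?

4

(1 + x³ + x⁶ + x⁹) has coefficients 1,0,0,1 for degrees 0…3.
(1 + x² + x⁴) has coefficients 1,0,1,0 for degrees 0…3.
Multiplying by (1 + x + x² + x³) gives running coefficients 1,1,2,2 for degrees 0…3.
Finally multiplying by (x + x² + x³), the product of all factors after the first has coefficients 0,1,2,4 for degrees 0…3.
[x³] = 1·4 + 1·0 = 4.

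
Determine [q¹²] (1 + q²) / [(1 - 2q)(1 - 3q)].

The denominator gives the recurrence a_n = 5a_(n−1) − 6a_(n−2) for n ≥ 3; the numerator fixes a_0 = 1, a_1 = 5, a_2 = 20.
Iterating: 1, 5, 20, 70, 230, 730, 2270, 6970, 21230, 64330, 194270, 585370, 1761230, so a_12 = 1761230.

1761230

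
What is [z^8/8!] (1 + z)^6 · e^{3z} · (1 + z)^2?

The EGF product rule gives c_8 = Σ_{k_1+k_2+k_3=8} C(8; k_1,k_2,k_3) · ∏ g_i(k_i), where (1+z)^6 gives the falling factorial (6)_k; e^{3z} gives (3)^k; (1+z)^2 gives the falling factorial (2)_k.
g_1(k) for k = 0…8: 1, 6, 30, 120, 360, 720, 720, 0, 0.
g_2(k) for k = 0…8: 1, 3, 9, 27, 81, 243, 729, 2187, 6561.
g_3(k) for k = 0…8: 1, 2, 2, 0, 0, 0, 0, 0, 0.
First combine the last two factors: h(k) = Σ_j C(k,j)·g_2(j)·g_3(k−j) for k = 0…8: 1, 5, 23, 99, 405, 1593, 6075, 22599, 82377.
c_8 = Σ_k C(8,k)·g_1(k)·h(8−k) = 1·1·82377 + 8·6·22599 + 28·30·6075 + 56·120·1593 + 70·360·405 + 56·720·99 + 28·720·23 = 82377 + 1084752 + 5103000 + 10704960 + 10206000 + 3991680 + 463680 = 31636449.

31636449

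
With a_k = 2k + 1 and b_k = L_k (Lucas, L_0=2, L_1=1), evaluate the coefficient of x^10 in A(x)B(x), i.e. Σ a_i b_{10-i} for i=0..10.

1335

The convolution is the t^10 coefficient of A(t)B(t).
Σ = 1·123 + 3·76 + 5·47 + 7·29 + 9·18 + 11·11 + 13·7 + 15·4 + 17·3 + 19·1 + 21·2 = 1335.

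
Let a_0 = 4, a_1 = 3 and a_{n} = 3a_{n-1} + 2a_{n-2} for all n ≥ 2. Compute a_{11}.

The ordinary generating function has denominator 1 - 3z - 2z^2.
Iterating the recurrence: a_0,…,a_{11} = 4, 3, 17, 57, 205, 729, 2597, 9249, 32941, 117321, 417845, 1488177.

1488177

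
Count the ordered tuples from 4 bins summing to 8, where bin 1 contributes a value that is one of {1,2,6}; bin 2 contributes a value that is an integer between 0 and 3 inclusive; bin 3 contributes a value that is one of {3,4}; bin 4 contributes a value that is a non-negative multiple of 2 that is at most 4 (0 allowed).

8

The generating function for the choices is (x + x^2 + x^6)·(1 + x + x^2 + x^3)·(x^3 + x^4)·(1 + x^2 + x^4); the count is [x^8].
(x + x^2 + x^6) has coefficients 0,1,1,0,0,0,1 for degrees 0…6.
(1 + x + x^2 + x^3) has coefficients 1,1,1,1,0,0,0,0,0 for degrees 0…8.
Multiplying by (x^3 + x^4) gives running coefficients 0,0,0,1,2,2,2,1,0 for degrees 0…8.
Finally multiplying by (1 + x^2 + x^4), the product of all factors after the first has coefficients 0,0,0,1,2,3,4,4,4 for degrees 0…8.
[x^8] = 1·4 + 1·4 + 1·0 = 8.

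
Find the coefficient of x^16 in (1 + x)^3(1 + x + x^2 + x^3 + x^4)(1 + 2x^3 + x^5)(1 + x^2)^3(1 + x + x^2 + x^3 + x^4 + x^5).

440

(1 + x)^3 has coefficients 1,3,3,1 for degrees 0…3.
(1 + x + x^2 + x^3 + x^4) has coefficients 1,1,1,1,1,0,0,0,0,0,0,0,0,0,0,0,0 for degrees 0…16.
Multiplying by (1 + 2x^3 + x^5) gives running coefficients 1,1,1,3,3,3,3,3,1,1,0,0,0,0,0,0,0 for degrees 0…16.
Multiplying by (1 + x^2)^3 gives running coefficients 1,1,4,6,9,15,16,22,20,22,15,15,6,6,1,1,0 for degrees 0…16.
Finally multiplying by (1 + x + x^2 + x^3 + x^4 + x^5), the product of all factors after the first has coefficients 1,2,6,12,21,36,51,72,88,104,110,110,100,84,65,44,29 for degrees 0…16.
[x^16] = 1·29 + 3·44 + 3·65 + 1·84 = 440.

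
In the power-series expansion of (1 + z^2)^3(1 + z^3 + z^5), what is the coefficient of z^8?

(1 + z^2)^3 has coefficients 1,0,3,0,3,0,1 for degrees 0…6.
(1 + z^3 + z^5) has coefficients 1,0,0,1,0,1,0,0,0 for degrees 0…8.
[z^8] = 1·0 + 3·0 + 3·0 + 1·0 = 0.

0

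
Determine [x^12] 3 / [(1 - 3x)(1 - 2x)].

The denominator gives the recurrence a_n = 5a_(n−1) − 6a_(n−2) for n ≥ 2; the numerator fixes a_0 = 3, a_1 = 15.
Iterating: 3, 15, 57, 195, 633, 1995, 6177, 18915, 57513, 174075, 525297, 1582035, 4758393, so a_12 = 4758393.

4758393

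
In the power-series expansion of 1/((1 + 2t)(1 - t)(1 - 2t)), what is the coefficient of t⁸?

341

The denominator gives the recurrence a_n = a_(n−1) + 4a_(n−2) − 4a_(n−3) for n ≥ 3; the numerator fixes a_0 = 1, a_1 = 1, a_2 = 5.
Iterating: 1, 1, 5, 5, 21, 21, 85, 85, 341, so a_8 = 341.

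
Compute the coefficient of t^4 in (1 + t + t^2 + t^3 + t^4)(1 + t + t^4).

(1 + t + t^2 + t^3 + t^4) has coefficients 1,1,1,1,1 for degrees 0…4.
(1 + t + t^4) has coefficients 1,1,0,0,1 for degrees 0…4.
[t^4] = 1·1 + 1·0 + 1·0 + 1·1 + 1·1 = 3.

3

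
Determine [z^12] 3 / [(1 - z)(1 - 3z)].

Partial fractions give a closed form: a_n = (-3/2)·1^n + (9/2)·3^n.
At n = 12: a_12 = 2391483.

2391483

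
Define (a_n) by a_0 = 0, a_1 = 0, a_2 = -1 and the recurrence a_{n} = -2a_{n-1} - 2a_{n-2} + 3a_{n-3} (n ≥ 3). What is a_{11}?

485

The ordinary generating function has denominator 1 + 2q + 2q^2 - 3q^3.
Iterating the recurrence: a_0,…,a_{11} = 0, 0, -1, 2, -2, -3, 16, -32, 23, 66, -274, 485.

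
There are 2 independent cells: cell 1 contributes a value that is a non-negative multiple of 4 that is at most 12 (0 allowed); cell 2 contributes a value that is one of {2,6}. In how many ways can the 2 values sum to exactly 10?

2

The generating function for the choices is (1 + z^4 + z^8 + z^12)·(z^2 + z^6); the count is [z^10].
(1 + z^4 + z^8 + z^12) has coefficients 1,0,0,0,1,0,0,0,1,0,0 for degrees 0…10.
(z^2 + z^6) has coefficients 0,0,1,0,0,0,1,0,0,0,0 for degrees 0…10.
[z^10] = 1·0 + 1·1 + 1·1 = 2.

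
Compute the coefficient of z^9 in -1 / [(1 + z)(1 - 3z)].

Partial fractions give a closed form: a_n = (-1/4)·(-1)^n + (-3/4)·3^n.
At n = 9: a_9 = -14762.

-14762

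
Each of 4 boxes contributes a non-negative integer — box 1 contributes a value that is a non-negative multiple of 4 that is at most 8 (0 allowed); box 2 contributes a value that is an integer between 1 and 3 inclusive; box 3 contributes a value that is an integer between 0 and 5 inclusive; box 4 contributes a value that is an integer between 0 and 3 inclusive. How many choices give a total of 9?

18

The generating function for the choices is (1 + q⁴ + q⁸)·(q + q² + q³)·(1 + q + q² + q³ + q⁴ + q⁵)·(1 + q + q² + q³); the count is [q⁹].
(1 + q⁴ + q⁸) has coefficients 1,0,0,0,1,0,0,0,1 for degrees 0…8.
(q + q² + q³) has coefficients 0,1,1,1,0,0,0,0,0,0 for degrees 0…9.
Multiplying by (1 + q + q² + q³ + q⁴ + q⁵) gives running coefficients 0,1,2,3,3,3,3,2,1,0 for degrees 0…9.
Finally multiplying by (1 + q + q² + q³), the product of all factors after the first has coefficients 0,1,3,6,9,11,12,11,9,6 for degrees 0…9.
[q⁹] = 1·6 + 1·11 + 1·1 = 18.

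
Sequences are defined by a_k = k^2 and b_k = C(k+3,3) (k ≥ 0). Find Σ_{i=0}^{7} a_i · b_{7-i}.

This is [x^7] in the product of the two ordinary generating functions.
Σ = 0·120 + 1·84 + 4·56 + 9·35 + 16·20 + 25·10 + 36·4 + 49·1 = 1386.

1386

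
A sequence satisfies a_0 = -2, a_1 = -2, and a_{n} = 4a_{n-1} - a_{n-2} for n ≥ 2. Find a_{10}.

The ordinary generating function has denominator 1 - 4y + y^2.
Iterating the recurrence: a_0,…,a_{10} = -2, -2, -6, -22, -82, -306, -1142, -4262, -15906, -59362, -221542.

-221542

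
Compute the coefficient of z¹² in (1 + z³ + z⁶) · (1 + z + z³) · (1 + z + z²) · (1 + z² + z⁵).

(1 + z³ + z⁶) has coefficients 1,0,0,1,0,0,1 for degrees 0…6.
(1 + z + z³) has coefficients 1,1,0,1,0,0,0,0,0,0,0,0,0 for degrees 0…12.
Multiplying by (1 + z + z²) gives running coefficients 1,2,2,2,1,1,0,0,0,0,0,0,0 for degrees 0…12.
Finally multiplying by (1 + z² + z⁵), the product of all factors after the first has coefficients 1,2,3,4,3,4,3,3,2,1,1,0,0 for degrees 0…12.
[z¹²] = 1·0 + 1·1 + 1·3 = 4.

4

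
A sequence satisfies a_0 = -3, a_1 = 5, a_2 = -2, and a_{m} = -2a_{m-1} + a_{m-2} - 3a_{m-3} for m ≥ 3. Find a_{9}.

The ordinary generating function has denominator 1 + 2x - x^2 + 3x^3.
Iterating the recurrence: a_0,…,a_{9} = -3, 5, -2, 18, -53, 130, -367, 1023, -2803, 7730.

7730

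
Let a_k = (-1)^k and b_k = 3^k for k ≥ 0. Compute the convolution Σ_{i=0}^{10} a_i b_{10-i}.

Write out a_i and b_{10-i} for i = 0,…,10 and sum the products.
Σ = 1·59049 − 1·19683 + 1·6561 − 1·2187 + 1·729 − 1·243 + 1·81 − 1·27 + 1·9 − 1·3 + 1·1 = 44287.

44287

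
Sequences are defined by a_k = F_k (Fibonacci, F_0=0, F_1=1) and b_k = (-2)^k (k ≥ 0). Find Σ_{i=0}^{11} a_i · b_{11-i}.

859

The convolution is the x^11 coefficient of A(x)B(x).
Σ = 0·(-2048) + 1·1024 + 1·(-512) + 2·256 + 3·(-128) + 5·64 + 8·(-32) + 13·16 + 21·(-8) + 34·4 + 55·(-2) + 89·1 = 859.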